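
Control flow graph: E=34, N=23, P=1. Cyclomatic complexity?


Formula: V(G) = E - N + 2P
V(G) = 34 - 23 + 2*1
V(G) = 11 + 2
V(G) = 13

13


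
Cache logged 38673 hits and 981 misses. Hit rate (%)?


Formula: hit rate = hits / (hits + misses) * 100
hit rate = 38673 / (38673 + 981) * 100
hit rate = 38673 / 39654 * 100
hit rate = 97.53%

97.53%


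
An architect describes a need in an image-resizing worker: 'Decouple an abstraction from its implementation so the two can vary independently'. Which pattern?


This matches the Bridge pattern

Bridge


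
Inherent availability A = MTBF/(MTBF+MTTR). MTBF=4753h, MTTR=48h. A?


Availability = MTBF / (MTBF + MTTR)
Availability = 4753 / (4753 + 48)
Availability = 4753 / 4801
Availability = 99.0002%

99.0002%


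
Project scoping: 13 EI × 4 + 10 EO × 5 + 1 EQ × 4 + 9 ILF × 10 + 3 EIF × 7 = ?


UFP = EI*4 + EO*5 + EQ*4 + ILF*10 + EIF*7
UFP = 13*4 + 10*5 + 1*4 + 9*10 + 3*7
UFP = 52 + 50 + 4 + 90 + 21
UFP = 217

217


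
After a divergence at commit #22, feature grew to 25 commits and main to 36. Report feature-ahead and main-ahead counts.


Common ancestor: commit #22
feature commits after divergence: 25 - 22 = 3
main commits after divergence: 36 - 22 = 14
feature is 3 commits ahead of main
main is 14 commits ahead of feature

feature ahead: 3, main ahead: 14


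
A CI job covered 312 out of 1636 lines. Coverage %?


Coverage = covered / total * 100
Coverage = 312 / 1636 * 100
Coverage = 19.07%

19.07%


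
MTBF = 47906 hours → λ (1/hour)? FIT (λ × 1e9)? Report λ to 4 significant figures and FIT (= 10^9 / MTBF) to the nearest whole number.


Formula: λ = 1 / MTBF; FIT = λ × 1e9 = 1e9 / MTBF
λ = 1 / 47906 ≈ 2.087e-05 failures/hour
FIT = 1e9 / 47906 ≈ 20874 failures per 1e9 hours (nearest whole number)

λ = 2.087e-05 /h, FIT = 20874


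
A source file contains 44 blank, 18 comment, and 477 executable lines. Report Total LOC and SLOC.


Total LOC = blank + comment + code
Total LOC = 44 + 18 + 477 = 539
SLOC (source only) = code = 477

Total LOC: 539, SLOC: 477


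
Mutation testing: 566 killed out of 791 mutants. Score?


Mutation score = killed / total * 100
Mutation score = 566 / 791 * 100
Mutation score = 71.55%

71.55%


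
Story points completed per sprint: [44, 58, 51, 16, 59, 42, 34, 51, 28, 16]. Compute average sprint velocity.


Formula: Avg velocity = Total points / Number of sprints
Points: [44, 58, 51, 16, 59, 42, 34, 51, 28, 16]
Sum = 44 + 58 + 51 + 16 + 59 + 42 + 34 + 51 + 28 + 16 = 399
Avg velocity = 399 / 10 = 39.9 points/sprint

39.9 points/sprint


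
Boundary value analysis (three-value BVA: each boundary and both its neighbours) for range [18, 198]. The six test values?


Range: [18, 198]
Boundaries: just below min, min, min+1, max-1, max, just above max
Values: [17, 18, 19, 197, 198, 199]

[17, 18, 19, 197, 198, 199]


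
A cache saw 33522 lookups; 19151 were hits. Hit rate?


Formula: hit rate = hits / (hits + misses) * 100
hit rate = 19151 / (19151 + 14371) * 100
hit rate = 19151 / 33522 * 100
hit rate = 57.13%

57.13%


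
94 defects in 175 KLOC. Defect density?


Defect density = defects / KLOC
Defect density = 94 / 175
Defect density = 0.537 defects/KLOC

0.537 defects/KLOC


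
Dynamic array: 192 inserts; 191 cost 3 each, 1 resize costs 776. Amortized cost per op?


Formula: Amortized cost = Total cost / Operations
Total cost = (191 * 3) + (1 * 776)
Total cost = 573 + 776 = 1349
Amortized = 1349 / 192 = 7.026

7.026


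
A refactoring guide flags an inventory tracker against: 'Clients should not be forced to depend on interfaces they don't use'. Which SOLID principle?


This describes the Interface Segregation Principle (ISP)

Interface Segregation Principle (ISP)


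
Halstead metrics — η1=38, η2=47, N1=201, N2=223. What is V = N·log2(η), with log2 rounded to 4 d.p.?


Formula: V = N * log2(η), where N = N1 + N2 and η = η1 + η2
η = 38 + 47 = 85
N = 201 + 223 = 424
log2(85) ≈ 6.4094
V = 424 * 6.4094 = 2717.59

2717.59


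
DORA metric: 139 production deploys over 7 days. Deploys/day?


Formula: deployments per day = releases / days
= 139 / 7
= 19.857 deploys/day
(equivalently, 139.0 deploys/week)

19.857 deploys/day


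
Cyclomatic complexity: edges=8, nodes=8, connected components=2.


Formula: V(G) = E - N + 2P
V(G) = 8 - 8 + 2*2
V(G) = 0 + 4
V(G) = 4

4


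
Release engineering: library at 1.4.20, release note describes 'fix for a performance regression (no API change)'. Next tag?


Current: 1.4.20
Change category: 'fix for a performance regression (no API change)' → patch bump
SemVer rule: patch bump → increment PATCH (MAJOR and MINOR unchanged)
New: 1.4.21

1.4.21


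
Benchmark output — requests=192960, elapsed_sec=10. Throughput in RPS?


Formula: throughput = requests / seconds
throughput = 192960 / 10
throughput = 19296.0 requests/second

19296.0 requests/second


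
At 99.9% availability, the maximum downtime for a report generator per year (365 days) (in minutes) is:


Formula: allowed downtime = period * (100 - SLA) / 100
Period (year (365 days)) = 525600 minutes
Unavailability fraction = (100 - 99.9) / 100
Allowed downtime = 525600 * (100 - 99.9) / 100
Allowed downtime = 525.6 minutes

525.6 minutes


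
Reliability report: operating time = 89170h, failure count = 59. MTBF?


Formula: MTBF = Total operating time / Number of failures
MTBF = 89170 / 59
MTBF = 1511.36 hours

1511.36 hours


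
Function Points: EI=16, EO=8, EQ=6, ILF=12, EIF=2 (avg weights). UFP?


UFP = EI*4 + EO*5 + EQ*4 + ILF*10 + EIF*7
UFP = 16*4 + 8*5 + 6*4 + 12*10 + 2*7
UFP = 64 + 40 + 24 + 120 + 14
UFP = 262

262


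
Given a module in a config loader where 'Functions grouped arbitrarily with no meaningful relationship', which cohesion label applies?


Reasoning: Worst: random grouping
Type: Coincidental cohesion

Coincidental cohesion


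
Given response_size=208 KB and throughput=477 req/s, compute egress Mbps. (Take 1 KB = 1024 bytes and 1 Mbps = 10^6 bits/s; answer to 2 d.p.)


Formula: Mbps = payload_bytes * RPS * 8 / 1e6
Payload per request = 208 KB = 208 * 1024 = 212992 bytes
Total bytes/sec = 212992 * 477 = 101597184
Total bits/sec = 101597184 * 8 = 812777472
Mbps = 812777472 / 1e6 = 812.78

812.78 Mbps


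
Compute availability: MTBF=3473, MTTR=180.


Availability = MTBF / (MTBF + MTTR)
Availability = 3473 / (3473 + 180)
Availability = 3473 / 3653
Availability = 95.0725%

95.0725%


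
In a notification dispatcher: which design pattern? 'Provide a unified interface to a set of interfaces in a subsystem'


This matches the Facade pattern

Facade


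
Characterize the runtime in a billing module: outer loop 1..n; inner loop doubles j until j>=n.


Reasoning: linear outer times logarithmic inner
Complexity: O(n log n)

O(n log n)


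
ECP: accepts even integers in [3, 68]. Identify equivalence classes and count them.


Constraint: even integers in [3, 68]
Class 1: x < 3 — out-of-range invalid
Class 2: x in [3,68] but odd — wrong type invalid
Class 3: x in [3,68] and even — valid
Class 4: x > 68 — out-of-range invalid
Total equivalence classes: 4

4 equivalence classes


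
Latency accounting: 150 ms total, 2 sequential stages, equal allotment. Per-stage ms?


Formula: per_stage = total_budget / stages
per_stage = 150 / 2
per_stage = 75.0 ms

75.0 ms


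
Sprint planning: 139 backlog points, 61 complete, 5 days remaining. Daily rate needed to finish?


Formula: Required rate = Remaining points / Days left
Remaining = 139 - 61 = 78 points
Required rate = 78 / 5 = 15.6 points/day

15.6 points/day


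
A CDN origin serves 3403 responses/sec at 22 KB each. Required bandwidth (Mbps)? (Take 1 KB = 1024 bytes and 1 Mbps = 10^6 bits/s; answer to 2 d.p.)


Formula: Mbps = payload_bytes * RPS * 8 / 1e6
Payload per request = 22 KB = 22 * 1024 = 22528 bytes
Total bytes/sec = 22528 * 3403 = 76662784
Total bits/sec = 76662784 * 8 = 613302272
Mbps = 613302272 / 1e6 = 613.3

613.3 Mbps


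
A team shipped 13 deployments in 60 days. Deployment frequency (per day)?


Formula: deployments per day = releases / days
= 13 / 60
= 0.217 deploys/day
(equivalently, 1.52 deploys/week)

0.217 deploys/day


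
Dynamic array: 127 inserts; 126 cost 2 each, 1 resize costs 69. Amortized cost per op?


Formula: Amortized cost = Total cost / Operations
Total cost = (126 * 2) + (1 * 69)
Total cost = 252 + 69 = 321
Amortized = 321 / 127 = 2.5276

2.5276


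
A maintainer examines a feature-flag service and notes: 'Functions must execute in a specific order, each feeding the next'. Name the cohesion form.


Reasoning: Output of one is input to next
Type: Sequential cohesion

Sequential cohesion


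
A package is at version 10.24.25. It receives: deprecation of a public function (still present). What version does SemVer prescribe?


Current: 10.24.25
Change category: 'deprecation of a public function (still present)' → minor bump
SemVer rule: minor bump → increment MINOR, reset PATCH to 0 (MAJOR unchanged)
New: 10.25.0

10.25.0


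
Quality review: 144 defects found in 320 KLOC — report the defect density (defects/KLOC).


Defect density = defects / KLOC
Defect density = 144 / 320
Defect density = 0.45 defects/KLOC

0.45 defects/KLOC


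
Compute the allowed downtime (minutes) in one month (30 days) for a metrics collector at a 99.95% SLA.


Formula: allowed downtime = period * (100 - SLA) / 100
Period (month (30 days)) = 43200 minutes
Unavailability fraction = (100 - 99.95) / 100
Allowed downtime = 43200 * (100 - 99.95) / 100
Allowed downtime = 21.6 minutes

21.6 minutes


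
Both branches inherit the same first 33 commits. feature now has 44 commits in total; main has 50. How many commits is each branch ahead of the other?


Common ancestor: commit #33
feature commits after divergence: 44 - 33 = 11
main commits after divergence: 50 - 33 = 17
feature is 11 commits ahead of main
main is 17 commits ahead of feature

feature ahead: 11, main ahead: 17


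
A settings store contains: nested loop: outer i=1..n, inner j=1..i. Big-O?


Reasoning: triangle: n(n+1)/2 ~ n^2/2
Complexity: O(n^2)

O(n^2)


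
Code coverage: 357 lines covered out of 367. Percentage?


Coverage = covered / total * 100
Coverage = 357 / 367 * 100
Coverage = 97.28%

97.28%


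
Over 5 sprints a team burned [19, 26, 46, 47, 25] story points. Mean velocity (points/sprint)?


Formula: Avg velocity = Total points / Number of sprints
Points: [19, 26, 46, 47, 25]
Sum = 19 + 26 + 46 + 47 + 25 = 163
Avg velocity = 163 / 5 = 32.6 points/sprint

32.6 points/sprint


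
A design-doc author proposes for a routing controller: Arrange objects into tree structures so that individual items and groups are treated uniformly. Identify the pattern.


This matches the Composite pattern

Composite


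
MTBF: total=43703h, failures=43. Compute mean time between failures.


Formula: MTBF = Total operating time / Number of failures
MTBF = 43703 / 43
MTBF = 1016.35 hours

1016.35 hours


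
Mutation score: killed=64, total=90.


Mutation score = killed / total * 100
Mutation score = 64 / 90 * 100
Mutation score = 71.11%

71.11%


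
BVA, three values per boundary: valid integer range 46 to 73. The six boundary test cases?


Range: [46, 73]
Boundaries: just below min, min, min+1, max-1, max, just above max
Values: [45, 46, 47, 72, 73, 74]

[45, 46, 47, 72, 73, 74]


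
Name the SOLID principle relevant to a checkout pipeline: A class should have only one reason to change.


This describes the Single Responsibility Principle (SRP)

Single Responsibility Principle (SRP)


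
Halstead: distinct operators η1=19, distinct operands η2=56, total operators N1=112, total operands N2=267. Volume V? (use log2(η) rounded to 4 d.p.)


Formula: V = N * log2(η), where N = N1 + N2 and η = η1 + η2
η = 19 + 56 = 75
N = 112 + 267 = 379
log2(75) ≈ 6.2288
V = 379 * 6.2288 = 2360.72

2360.72


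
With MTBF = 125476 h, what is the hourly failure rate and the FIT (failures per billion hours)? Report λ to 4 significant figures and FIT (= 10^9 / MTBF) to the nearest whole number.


Formula: λ = 1 / MTBF; FIT = λ × 1e9 = 1e9 / MTBF
λ = 1 / 125476 ≈ 7.970e-06 failures/hour
FIT = 1e9 / 125476 ≈ 7970 failures per 1e9 hours (nearest whole number)

λ = 7.970e-06 /h, FIT = 7970


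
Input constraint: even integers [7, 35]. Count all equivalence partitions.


Constraint: even integers in [7, 35]
Class 1: x < 7 — out-of-range invalid
Class 2: x in [7,35] but odd — wrong type invalid
Class 3: x in [7,35] and even — valid
Class 4: x > 35 — out-of-range invalid
Total equivalence classes: 4

4 equivalence classes


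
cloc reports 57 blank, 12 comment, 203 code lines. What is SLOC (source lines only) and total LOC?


Total LOC = blank + comment + code
Total LOC = 57 + 12 + 203 = 272
SLOC (source only) = code = 203

Total LOC: 272, SLOC: 203


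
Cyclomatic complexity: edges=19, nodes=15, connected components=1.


Formula: V(G) = E - N + 2P
V(G) = 19 - 15 + 2*1
V(G) = 4 + 2
V(G) = 6

6


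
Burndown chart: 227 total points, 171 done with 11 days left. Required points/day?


Formula: Required rate = Remaining points / Days left
Remaining = 227 - 171 = 56 points
Required rate = 56 / 11 = 5.09 points/day

5.09 points/day


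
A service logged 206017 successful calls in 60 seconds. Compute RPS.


Formula: throughput = requests / seconds
throughput = 206017 / 60
throughput = 3433.62 requests/second

3433.62 requests/second


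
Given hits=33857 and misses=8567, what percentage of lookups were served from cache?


Formula: hit rate = hits / (hits + misses) * 100
hit rate = 33857 / (33857 + 8567) * 100
hit rate = 33857 / 42424 * 100
hit rate = 79.81%

79.81%


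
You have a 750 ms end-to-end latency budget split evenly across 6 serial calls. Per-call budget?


Formula: per_stage = total_budget / stages
per_stage = 750 / 6
per_stage = 125.0 ms

125.0 ms


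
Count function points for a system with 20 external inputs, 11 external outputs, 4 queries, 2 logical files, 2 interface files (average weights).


UFP = EI*4 + EO*5 + EQ*4 + ILF*10 + EIF*7
UFP = 20*4 + 11*5 + 4*4 + 2*10 + 2*7
UFP = 80 + 55 + 16 + 20 + 14
UFP = 185

185


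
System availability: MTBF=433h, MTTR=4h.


Availability = MTBF / (MTBF + MTTR)
Availability = 433 / (433 + 4)
Availability = 433 / 437
Availability = 99.0847%

99.0847%


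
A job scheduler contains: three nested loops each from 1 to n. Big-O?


Reasoning: three levels of nesting over n
Complexity: O(n^3)

O(n^3)


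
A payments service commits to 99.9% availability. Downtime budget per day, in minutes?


Formula: allowed downtime = period * (100 - SLA) / 100
Period (day) = 1440 minutes
Unavailability fraction = (100 - 99.9) / 100
Allowed downtime = 1440 * (100 - 99.9) / 100
Allowed downtime = 1.44 minutes

1.44 minutes


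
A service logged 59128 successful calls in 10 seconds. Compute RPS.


Formula: throughput = requests / seconds
throughput = 59128 / 10
throughput = 5912.8 requests/second

5912.8 requests/second


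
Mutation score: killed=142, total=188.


Mutation score = killed / total * 100
Mutation score = 142 / 188 * 100
Mutation score = 75.53%

75.53%


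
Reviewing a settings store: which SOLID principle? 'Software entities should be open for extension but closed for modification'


This describes the Open/Closed Principle (OCP)

Open/Closed Principle (OCP)


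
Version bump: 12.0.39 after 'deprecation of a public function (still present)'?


Current: 12.0.39
Change category: 'deprecation of a public function (still present)' → minor bump
SemVer rule: minor bump → increment MINOR, reset PATCH to 0 (MAJOR unchanged)
New: 12.1.0

12.1.0


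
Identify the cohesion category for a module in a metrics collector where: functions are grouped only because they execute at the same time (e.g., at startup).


Reasoning: Related by timing only
Type: Temporal cohesion

Temporal cohesion


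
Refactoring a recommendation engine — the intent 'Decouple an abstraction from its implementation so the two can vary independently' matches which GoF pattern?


This matches the Bridge pattern

Bridge


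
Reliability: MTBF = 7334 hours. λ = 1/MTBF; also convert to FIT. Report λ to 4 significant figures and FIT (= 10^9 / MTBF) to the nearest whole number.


Formula: λ = 1 / MTBF; FIT = λ × 1e9 = 1e9 / MTBF
λ = 1 / 7334 ≈ 1.364e-04 failures/hour
FIT = 1e9 / 7334 ≈ 136351 failures per 1e9 hours (nearest whole number)

λ = 1.364e-04 /h, FIT = 136351


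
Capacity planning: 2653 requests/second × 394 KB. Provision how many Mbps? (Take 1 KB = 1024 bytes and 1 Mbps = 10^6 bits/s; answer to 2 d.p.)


Formula: Mbps = payload_bytes * RPS * 8 / 1e6
Payload per request = 394 KB = 394 * 1024 = 403456 bytes
Total bytes/sec = 403456 * 2653 = 1070368768
Total bits/sec = 1070368768 * 8 = 8562950144
Mbps = 8562950144 / 1e6 = 8562.95

8562.95 Mbps


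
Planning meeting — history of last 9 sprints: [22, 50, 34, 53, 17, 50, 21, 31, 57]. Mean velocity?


Formula: Avg velocity = Total points / Number of sprints
Points: [22, 50, 34, 53, 17, 50, 21, 31, 57]
Sum = 22 + 50 + 34 + 53 + 17 + 50 + 21 + 31 + 57 = 335
Avg velocity = 335 / 9 = 37.22 points/sprint

37.22 points/sprint


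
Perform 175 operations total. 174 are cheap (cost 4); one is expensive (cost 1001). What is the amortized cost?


Formula: Amortized cost = Total cost / Operations
Total cost = (174 * 4) + (1 * 1001)
Total cost = 696 + 1001 = 1697
Amortized = 1697 / 175 = 9.6971

9.6971


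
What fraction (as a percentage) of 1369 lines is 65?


Coverage = covered / total * 100
Coverage = 65 / 1369 * 100
Coverage = 4.75%

4.75%


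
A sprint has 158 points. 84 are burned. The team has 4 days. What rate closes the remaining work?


Formula: Required rate = Remaining points / Days left
Remaining = 158 - 84 = 74 points
Required rate = 74 / 4 = 18.5 points/day

18.5 points/day


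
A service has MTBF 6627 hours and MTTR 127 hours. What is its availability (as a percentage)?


Availability = MTBF / (MTBF + MTTR)
Availability = 6627 / (6627 + 127)
Availability = 6627 / 6754
Availability = 98.1196%

98.1196%


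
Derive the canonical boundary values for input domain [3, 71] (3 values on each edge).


Range: [3, 71]
Boundaries: just below min, min, min+1, max-1, max, just above max
Values: [2, 3, 4, 70, 71, 72]

[2, 3, 4, 70, 71, 72]


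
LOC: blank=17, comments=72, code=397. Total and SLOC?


Total LOC = blank + comment + code
Total LOC = 17 + 72 + 397 = 486
SLOC (source only) = code = 397

Total LOC: 486, SLOC: 397


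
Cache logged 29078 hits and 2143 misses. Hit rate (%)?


Formula: hit rate = hits / (hits + misses) * 100
hit rate = 29078 / (29078 + 2143) * 100
hit rate = 29078 / 31221 * 100
hit rate = 93.14%

93.14%


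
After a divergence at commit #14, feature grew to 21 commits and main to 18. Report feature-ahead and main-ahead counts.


Common ancestor: commit #14
feature commits after divergence: 21 - 14 = 7
main commits after divergence: 18 - 14 = 4
feature is 7 commits ahead of main
main is 4 commits ahead of feature

feature ahead: 7, main ahead: 4


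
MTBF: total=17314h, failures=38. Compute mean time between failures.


Formula: MTBF = Total operating time / Number of failures
MTBF = 17314 / 38
MTBF = 455.63 hours

455.63 hours


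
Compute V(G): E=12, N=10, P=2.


Formula: V(G) = E - N + 2P
V(G) = 12 - 10 + 2*2
V(G) = 2 + 4
V(G) = 6

6


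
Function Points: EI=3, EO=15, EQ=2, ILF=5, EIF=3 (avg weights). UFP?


UFP = EI*4 + EO*5 + EQ*4 + ILF*10 + EIF*7
UFP = 3*4 + 15*5 + 2*4 + 5*10 + 3*7
UFP = 12 + 75 + 8 + 50 + 21
UFP = 166

166


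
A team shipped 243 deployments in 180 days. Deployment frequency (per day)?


Formula: deployments per day = releases / days
= 243 / 180
= 1.35 deploys/day
(equivalently, 9.45 deploys/week)

1.35 deploys/day


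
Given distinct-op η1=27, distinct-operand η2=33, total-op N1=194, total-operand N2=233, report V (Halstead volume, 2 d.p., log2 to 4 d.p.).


Formula: V = N * log2(η), where N = N1 + N2 and η = η1 + η2
η = 27 + 33 = 60
N = 194 + 233 = 427
log2(60) ≈ 5.9069
V = 427 * 5.9069 = 2522.25

2522.25


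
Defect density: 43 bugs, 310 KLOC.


Defect density = defects / KLOC
Defect density = 43 / 310
Defect density = 0.139 defects/KLOC

0.139 defects/KLOC


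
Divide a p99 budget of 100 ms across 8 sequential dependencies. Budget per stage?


Formula: per_stage = total_budget / stages
per_stage = 100 / 8
per_stage = 12.5 ms

12.5 ms


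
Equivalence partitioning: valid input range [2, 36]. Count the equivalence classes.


Valid range: [2, 36]
Class 1: x < 2 — invalid
Class 2: 2 ≤ x ≤ 36 — valid
Class 3: x > 36 — invalid
Total equivalence classes: 3

3 equivalence classes


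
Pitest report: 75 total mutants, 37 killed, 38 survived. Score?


Mutation score = killed / total * 100
Mutation score = 37 / 75 * 100
Mutation score = 49.33%

49.33%


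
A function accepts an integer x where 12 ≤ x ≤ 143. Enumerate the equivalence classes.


Valid range: [12, 143]
Class 1: x < 12 — invalid
Class 2: 12 ≤ x ≤ 143 — valid
Class 3: x > 143 — invalid
Total equivalence classes: 3

3 equivalence classes


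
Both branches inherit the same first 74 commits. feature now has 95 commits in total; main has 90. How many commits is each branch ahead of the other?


Common ancestor: commit #74
feature commits after divergence: 95 - 74 = 21
main commits after divergence: 90 - 74 = 16
feature is 21 commits ahead of main
main is 16 commits ahead of feature

feature ahead: 21, main ahead: 16


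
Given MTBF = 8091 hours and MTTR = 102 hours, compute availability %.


Availability = MTBF / (MTBF + MTTR)
Availability = 8091 / (8091 + 102)
Availability = 8091 / 8193
Availability = 98.755%

98.755%


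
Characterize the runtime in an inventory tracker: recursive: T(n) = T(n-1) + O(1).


Reasoning: linear recursion with constant work per frame
Complexity: O(n)

O(n)


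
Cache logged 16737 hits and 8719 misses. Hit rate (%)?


Formula: hit rate = hits / (hits + misses) * 100
hit rate = 16737 / (16737 + 8719) * 100
hit rate = 16737 / 25456 * 100
hit rate = 65.75%

65.75%


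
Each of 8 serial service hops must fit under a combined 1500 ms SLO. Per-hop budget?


Formula: per_stage = total_budget / stages
per_stage = 1500 / 8
per_stage = 187.5 ms

187.5 ms


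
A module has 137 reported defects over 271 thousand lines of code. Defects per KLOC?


Defect density = defects / KLOC
Defect density = 137 / 271
Defect density = 0.506 defects/KLOC

0.506 defects/KLOC


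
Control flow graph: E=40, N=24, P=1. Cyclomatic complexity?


Formula: V(G) = E - N + 2P
V(G) = 40 - 24 + 2*1
V(G) = 16 + 2
V(G) = 18

18


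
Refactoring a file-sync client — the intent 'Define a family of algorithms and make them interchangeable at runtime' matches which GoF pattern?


This matches the Strategy pattern

Strategy


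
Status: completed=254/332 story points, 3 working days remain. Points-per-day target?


Formula: Required rate = Remaining points / Days left
Remaining = 332 - 254 = 78 points
Required rate = 78 / 3 = 26.0 points/day

26.0 points/day


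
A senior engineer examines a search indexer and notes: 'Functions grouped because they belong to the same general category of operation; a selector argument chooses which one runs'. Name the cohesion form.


Reasoning: Grouped by category of activity, not by data or sequence
Type: Logical cohesion

Logical cohesion


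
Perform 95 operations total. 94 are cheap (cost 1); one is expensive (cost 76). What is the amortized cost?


Formula: Amortized cost = Total cost / Operations
Total cost = (94 * 1) + (1 * 76)
Total cost = 94 + 76 = 170
Amortized = 170 / 95 = 1.7895

1.7895


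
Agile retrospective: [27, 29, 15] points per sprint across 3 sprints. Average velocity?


Formula: Avg velocity = Total points / Number of sprints
Points: [27, 29, 15]
Sum = 27 + 29 + 15 = 71
Avg velocity = 71 / 3 = 23.67 points/sprint

23.67 points/sprint


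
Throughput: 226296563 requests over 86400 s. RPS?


Formula: throughput = requests / seconds
throughput = 226296563 / 86400
throughput = 2619.17 requests/second

2619.17 requests/second


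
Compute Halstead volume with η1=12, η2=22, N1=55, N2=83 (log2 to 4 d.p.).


Formula: V = N * log2(η), where N = N1 + N2 and η = η1 + η2
η = 12 + 22 = 34
N = 55 + 83 = 138
log2(34) ≈ 5.0875
V = 138 * 5.0875 = 702.08

702.08


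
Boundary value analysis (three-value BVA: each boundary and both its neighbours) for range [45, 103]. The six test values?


Range: [45, 103]
Boundaries: just below min, min, min+1, max-1, max, just above max
Values: [44, 45, 46, 102, 103, 104]

[44, 45, 46, 102, 103, 104]


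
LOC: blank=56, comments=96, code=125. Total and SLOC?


Total LOC = blank + comment + code
Total LOC = 56 + 96 + 125 = 277
SLOC (source only) = code = 125

Total LOC: 277, SLOC: 125


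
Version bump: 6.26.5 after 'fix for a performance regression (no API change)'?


Current: 6.26.5
Change category: 'fix for a performance regression (no API change)' → patch bump
SemVer rule: patch bump → increment PATCH (MAJOR and MINOR unchanged)
New: 6.26.6

6.26.6


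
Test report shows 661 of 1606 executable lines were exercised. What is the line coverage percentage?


Coverage = covered / total * 100
Coverage = 661 / 1606 * 100
Coverage = 41.16%

41.16%


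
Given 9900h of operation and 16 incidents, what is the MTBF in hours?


Formula: MTBF = Total operating time / Number of failures
MTBF = 9900 / 16
MTBF = 618.75 hours

618.75 hours


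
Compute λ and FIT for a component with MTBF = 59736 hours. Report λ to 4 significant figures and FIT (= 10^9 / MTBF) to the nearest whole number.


Formula: λ = 1 / MTBF; FIT = λ × 1e9 = 1e9 / MTBF
λ = 1 / 59736 ≈ 1.674e-05 failures/hour
FIT = 1e9 / 59736 ≈ 16740 failures per 1e9 hours (nearest whole number)

λ = 1.674e-05 /h, FIT = 16740


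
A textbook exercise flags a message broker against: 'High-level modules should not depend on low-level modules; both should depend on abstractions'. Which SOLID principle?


This describes the Dependency Inversion Principle (DIP)

Dependency Inversion Principle (DIP)


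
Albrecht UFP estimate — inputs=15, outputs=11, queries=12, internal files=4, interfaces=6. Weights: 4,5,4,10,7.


UFP = EI*4 + EO*5 + EQ*4 + ILF*10 + EIF*7
UFP = 15*4 + 11*5 + 12*4 + 4*10 + 6*7
UFP = 60 + 55 + 48 + 40 + 42
UFP = 245

245


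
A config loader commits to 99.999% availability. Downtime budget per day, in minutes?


Formula: allowed downtime = period * (100 - SLA) / 100
Period (day) = 1440 minutes
Unavailability fraction = (100 - 99.999) / 100
Allowed downtime = 1440 * (100 - 99.999) / 100
Allowed downtime = 0.0144 minutes

0.0144 minutes


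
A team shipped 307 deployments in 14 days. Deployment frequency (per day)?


Formula: deployments per day = releases / days
= 307 / 14
= 21.929 deploys/day
(equivalently, 153.5 deploys/week)

21.929 deploys/day


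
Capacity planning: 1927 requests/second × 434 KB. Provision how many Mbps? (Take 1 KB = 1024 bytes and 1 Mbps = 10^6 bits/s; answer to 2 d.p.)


Formula: Mbps = payload_bytes * RPS * 8 / 1e6
Payload per request = 434 KB = 434 * 1024 = 444416 bytes
Total bytes/sec = 444416 * 1927 = 856389632
Total bits/sec = 856389632 * 8 = 6851117056
Mbps = 6851117056 / 1e6 = 6851.12

6851.12 Mbps


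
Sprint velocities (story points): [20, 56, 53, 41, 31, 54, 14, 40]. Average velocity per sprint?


Formula: Avg velocity = Total points / Number of sprints
Points: [20, 56, 53, 41, 31, 54, 14, 40]
Sum = 20 + 56 + 53 + 41 + 31 + 54 + 14 + 40 = 309
Avg velocity = 309 / 8 = 38.63 points/sprint

38.63 points/sprint


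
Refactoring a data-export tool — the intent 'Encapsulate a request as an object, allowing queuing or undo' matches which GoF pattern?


This matches the Command pattern

Command


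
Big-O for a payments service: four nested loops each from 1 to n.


Reasoning: four levels of nesting
Complexity: O(n^4)

O(n^4)


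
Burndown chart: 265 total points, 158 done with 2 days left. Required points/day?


Formula: Required rate = Remaining points / Days left
Remaining = 265 - 158 = 107 points
Required rate = 107 / 2 = 53.5 points/day

53.5 points/day


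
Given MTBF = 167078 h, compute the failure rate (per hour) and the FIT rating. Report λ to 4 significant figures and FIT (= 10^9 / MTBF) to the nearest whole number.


Formula: λ = 1 / MTBF; FIT = λ × 1e9 = 1e9 / MTBF
λ = 1 / 167078 ≈ 5.985e-06 failures/hour
FIT = 1e9 / 167078 ≈ 5985 failures per 1e9 hours (nearest whole number)

λ = 5.985e-06 /h, FIT = 5985


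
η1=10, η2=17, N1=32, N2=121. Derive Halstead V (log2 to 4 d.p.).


Formula: V = N * log2(η), where N = N1 + N2 and η = η1 + η2
η = 10 + 17 = 27
N = 32 + 121 = 153
log2(27) ≈ 4.7549
V = 153 * 4.7549 = 727.50

727.50


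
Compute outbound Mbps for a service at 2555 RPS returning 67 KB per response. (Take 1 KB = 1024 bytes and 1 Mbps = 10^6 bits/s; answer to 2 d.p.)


Formula: Mbps = payload_bytes * RPS * 8 / 1e6
Payload per request = 67 KB = 67 * 1024 = 68608 bytes
Total bytes/sec = 68608 * 2555 = 175293440
Total bits/sec = 175293440 * 8 = 1402347520
Mbps = 1402347520 / 1e6 = 1402.35

1402.35 Mbps


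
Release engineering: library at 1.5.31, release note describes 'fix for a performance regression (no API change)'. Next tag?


Current: 1.5.31
Change category: 'fix for a performance regression (no API change)' → patch bump
SemVer rule: patch bump → increment PATCH (MAJOR and MINOR unchanged)
New: 1.5.32

1.5.32


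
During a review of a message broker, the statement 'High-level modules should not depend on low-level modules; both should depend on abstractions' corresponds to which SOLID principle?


This describes the Dependency Inversion Principle (DIP)

Dependency Inversion Principle (DIP)


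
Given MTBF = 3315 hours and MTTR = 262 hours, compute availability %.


Availability = MTBF / (MTBF + MTTR)
Availability = 3315 / (3315 + 262)
Availability = 3315 / 3577
Availability = 92.6754%

92.6754%


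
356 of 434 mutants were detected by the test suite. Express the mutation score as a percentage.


Mutation score = killed / total * 100
Mutation score = 356 / 434 * 100
Mutation score = 82.03%

82.03%


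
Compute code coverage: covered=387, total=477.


Coverage = covered / total * 100
Coverage = 387 / 477 * 100
Coverage = 81.13%

81.13%


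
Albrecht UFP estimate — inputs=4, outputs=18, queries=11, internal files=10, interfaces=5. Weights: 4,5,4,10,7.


UFP = EI*4 + EO*5 + EQ*4 + ILF*10 + EIF*7
UFP = 4*4 + 18*5 + 11*4 + 10*10 + 5*7
UFP = 16 + 90 + 44 + 100 + 35
UFP = 285

285


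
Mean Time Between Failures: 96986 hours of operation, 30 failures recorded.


Formula: MTBF = Total operating time / Number of failures
MTBF = 96986 / 30
MTBF = 3232.87 hours

3232.87 hours


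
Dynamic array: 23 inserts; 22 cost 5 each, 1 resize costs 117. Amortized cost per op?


Formula: Amortized cost = Total cost / Operations
Total cost = (22 * 5) + (1 * 117)
Total cost = 110 + 117 = 227
Amortized = 227 / 23 = 9.8696

9.8696


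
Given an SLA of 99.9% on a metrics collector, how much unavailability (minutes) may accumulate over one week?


Formula: allowed downtime = period * (100 - SLA) / 100
Period (week) = 10080 minutes
Unavailability fraction = (100 - 99.9) / 100
Allowed downtime = 10080 * (100 - 99.9) / 100
Allowed downtime = 10.08 minutes

10.08 minutes


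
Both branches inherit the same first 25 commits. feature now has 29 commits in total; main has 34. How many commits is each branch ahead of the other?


Common ancestor: commit #25
feature commits after divergence: 29 - 25 = 4
main commits after divergence: 34 - 25 = 9
feature is 4 commits ahead of main
main is 9 commits ahead of feature

feature ahead: 4, main ahead: 9


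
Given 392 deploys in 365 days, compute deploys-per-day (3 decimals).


Formula: deployments per day = releases / days
= 392 / 365
= 1.074 deploys/day
(equivalently, 7.52 deploys/week)

1.074 deploys/day


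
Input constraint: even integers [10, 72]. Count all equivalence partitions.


Constraint: even integers in [10, 72]
Class 1: x < 10 — out-of-range invalid
Class 2: x in [10,72] but odd — wrong type invalid
Class 3: x in [10,72] and even — valid
Class 4: x > 72 — out-of-range invalid
Total equivalence classes: 4

4 equivalence classes


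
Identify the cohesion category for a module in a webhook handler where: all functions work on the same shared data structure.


Reasoning: Functions share data
Type: Communicational cohesion

Communicational cohesion


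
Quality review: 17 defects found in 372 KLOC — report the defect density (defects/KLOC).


Defect density = defects / KLOC
Defect density = 17 / 372
Defect density = 0.046 defects/KLOC

0.046 defects/KLOC


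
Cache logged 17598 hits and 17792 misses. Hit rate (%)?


Formula: hit rate = hits / (hits + misses) * 100
hit rate = 17598 / (17598 + 17792) * 100
hit rate = 17598 / 35390 * 100
hit rate = 49.73%

49.73%


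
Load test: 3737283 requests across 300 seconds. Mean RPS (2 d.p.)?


Formula: throughput = requests / seconds
throughput = 3737283 / 300
throughput = 12457.61 requests/second

12457.61 requests/second


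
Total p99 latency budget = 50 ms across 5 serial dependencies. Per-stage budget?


Formula: per_stage = total_budget / stages
per_stage = 50 / 5
per_stage = 10.0 ms

10.0 ms


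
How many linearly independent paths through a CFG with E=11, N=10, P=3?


Formula: V(G) = E - N + 2P
V(G) = 11 - 10 + 2*3
V(G) = 1 + 6
V(G) = 7

7


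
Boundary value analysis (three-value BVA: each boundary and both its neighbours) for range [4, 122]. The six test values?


Range: [4, 122]
Boundaries: just below min, min, min+1, max-1, max, just above max
Values: [3, 4, 5, 121, 122, 123]

[3, 4, 5, 121, 122, 123]


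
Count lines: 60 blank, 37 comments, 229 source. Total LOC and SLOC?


Total LOC = blank + comment + code
Total LOC = 60 + 37 + 229 = 326
SLOC (source only) = code = 229

Total LOC: 326, SLOC: 229


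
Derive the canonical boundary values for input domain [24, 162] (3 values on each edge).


Range: [24, 162]
Boundaries: just below min, min, min+1, max-1, max, just above max
Values: [23, 24, 25, 161, 162, 163]

[23, 24, 25, 161, 162, 163]


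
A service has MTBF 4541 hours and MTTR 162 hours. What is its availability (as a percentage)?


Availability = MTBF / (MTBF + MTTR)
Availability = 4541 / (4541 + 162)
Availability = 4541 / 4703
Availability = 96.5554%

96.5554%


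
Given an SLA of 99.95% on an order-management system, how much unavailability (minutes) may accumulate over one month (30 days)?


Formula: allowed downtime = period * (100 - SLA) / 100
Period (month (30 days)) = 43200 minutes
Unavailability fraction = (100 - 99.95) / 100
Allowed downtime = 43200 * (100 - 99.95) / 100
Allowed downtime = 21.6 minutes

21.6 minutes


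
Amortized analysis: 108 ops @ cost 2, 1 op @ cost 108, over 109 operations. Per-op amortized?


Formula: Amortized cost = Total cost / Operations
Total cost = (108 * 2) + (1 * 108)
Total cost = 216 + 108 = 324
Amortized = 324 / 109 = 2.9725

2.9725


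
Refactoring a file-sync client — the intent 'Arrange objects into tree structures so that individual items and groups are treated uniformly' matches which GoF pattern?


This matches the Composite pattern

Composite


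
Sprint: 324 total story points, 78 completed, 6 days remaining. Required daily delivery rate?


Formula: Required rate = Remaining points / Days left
Remaining = 324 - 78 = 246 points
Required rate = 246 / 6 = 41.0 points/day

41.0 points/day


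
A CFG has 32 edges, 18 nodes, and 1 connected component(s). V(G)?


Formula: V(G) = E - N + 2P
V(G) = 32 - 18 + 2*1
V(G) = 14 + 2
V(G) = 16

16


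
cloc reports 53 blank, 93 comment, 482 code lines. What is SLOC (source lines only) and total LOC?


Total LOC = blank + comment + code
Total LOC = 53 + 93 + 482 = 628
SLOC (source only) = code = 482

Total LOC: 628, SLOC: 482


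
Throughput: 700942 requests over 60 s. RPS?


Formula: throughput = requests / seconds
throughput = 700942 / 60
throughput = 11682.37 requests/second

11682.37 requests/second


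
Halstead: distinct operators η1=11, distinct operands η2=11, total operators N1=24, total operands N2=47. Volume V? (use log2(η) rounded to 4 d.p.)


Formula: V = N * log2(η), where N = N1 + N2 and η = η1 + η2
η = 11 + 11 = 22
N = 24 + 47 = 71
log2(22) ≈ 4.4594
V = 71 * 4.4594 = 316.62

316.62


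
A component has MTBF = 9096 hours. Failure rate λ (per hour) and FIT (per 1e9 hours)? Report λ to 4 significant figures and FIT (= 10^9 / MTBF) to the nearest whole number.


Formula: λ = 1 / MTBF; FIT = λ × 1e9 = 1e9 / MTBF
λ = 1 / 9096 ≈ 1.099e-04 failures/hour
FIT = 1e9 / 9096 ≈ 109938 failures per 1e9 hours (nearest whole number)

λ = 1.099e-04 /h, FIT = 109938


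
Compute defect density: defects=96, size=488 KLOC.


Defect density = defects / KLOC
Defect density = 96 / 488
Defect density = 0.197 defects/KLOC

0.197 defects/KLOC


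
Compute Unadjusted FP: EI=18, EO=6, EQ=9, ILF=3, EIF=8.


UFP = EI*4 + EO*5 + EQ*4 + ILF*10 + EIF*7
UFP = 18*4 + 6*5 + 9*4 + 3*10 + 8*7
UFP = 72 + 30 + 36 + 30 + 56
UFP = 224

224


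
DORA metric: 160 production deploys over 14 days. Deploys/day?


Formula: deployments per day = releases / days
= 160 / 14
= 11.429 deploys/day
(equivalently, 80.0 deploys/week)

11.429 deploys/day


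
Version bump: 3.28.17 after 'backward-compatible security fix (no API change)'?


Current: 3.28.17
Change category: 'backward-compatible security fix (no API change)' → patch bump
SemVer rule: patch bump → increment PATCH (MAJOR and MINOR unchanged)
New: 3.28.18

3.28.18


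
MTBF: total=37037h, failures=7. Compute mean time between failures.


Formula: MTBF = Total operating time / Number of failures
MTBF = 37037 / 7
MTBF = 5291.0 hours

5291.0 hours


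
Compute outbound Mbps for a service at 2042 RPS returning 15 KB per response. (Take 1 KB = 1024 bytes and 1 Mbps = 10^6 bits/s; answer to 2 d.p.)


Formula: Mbps = payload_bytes * RPS * 8 / 1e6
Payload per request = 15 KB = 15 * 1024 = 15360 bytes
Total bytes/sec = 15360 * 2042 = 31365120
Total bits/sec = 31365120 * 8 = 250920960
Mbps = 250920960 / 1e6 = 250.92

250.92 Mbps


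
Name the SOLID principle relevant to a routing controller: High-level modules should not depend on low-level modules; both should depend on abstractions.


This describes the Dependency Inversion Principle (DIP)

Dependency Inversion Principle (DIP)


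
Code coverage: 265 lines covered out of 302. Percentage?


Coverage = covered / total * 100
Coverage = 265 / 302 * 100
Coverage = 87.75%

87.75%


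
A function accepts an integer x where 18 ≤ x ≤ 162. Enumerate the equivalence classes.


Valid range: [18, 162]
Class 1: x < 18 — invalid
Class 2: 18 ≤ x ≤ 162 — valid
Class 3: x > 162 — invalid
Total equivalence classes: 3

3 equivalence classes


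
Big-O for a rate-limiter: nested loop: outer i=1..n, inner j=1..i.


Reasoning: triangle: n(n+1)/2 ~ n^2/2
Complexity: O(n^2)

O(n^2)


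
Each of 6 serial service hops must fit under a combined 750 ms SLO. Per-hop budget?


Formula: per_stage = total_budget / stages
per_stage = 750 / 6
per_stage = 125.0 ms

125.0 ms
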